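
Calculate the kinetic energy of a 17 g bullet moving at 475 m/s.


E = 0.5*m*v^2 = 0.5*0.017*475^2 = 1918 J

1918 J


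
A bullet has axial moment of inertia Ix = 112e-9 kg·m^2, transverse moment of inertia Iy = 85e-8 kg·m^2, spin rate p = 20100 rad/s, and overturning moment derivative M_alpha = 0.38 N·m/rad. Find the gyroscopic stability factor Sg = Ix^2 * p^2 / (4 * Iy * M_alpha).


Sg = Ix^2 * p^2 / (4 * Iy * M_alpha) = (112e-9)^2 * 20100^2 / (4 * 85e-8 * 0.38) = 3.923

3.923


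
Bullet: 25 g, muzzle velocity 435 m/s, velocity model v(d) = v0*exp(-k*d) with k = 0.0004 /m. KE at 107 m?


v = v0*exp(-k*d) = 435*exp(-0.0004*107) = 416.775 m/s
E = 0.5*m*v^2 = 0.5*0.025*416.775^2 = 2171 J

2171 J


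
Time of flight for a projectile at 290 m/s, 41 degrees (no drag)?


T = 2*v0*sin(theta)/g = 2*290*sin(41°)/9.81 = 38.79 s

38.79 s


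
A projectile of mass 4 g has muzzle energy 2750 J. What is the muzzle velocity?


v = sqrt(2*E/m) = sqrt(2*2750/0.004) = 1173 m/s

1173 m/s


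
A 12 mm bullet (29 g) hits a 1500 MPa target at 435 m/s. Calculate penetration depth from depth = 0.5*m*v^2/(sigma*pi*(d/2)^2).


A = pi*(d/2)^2 = pi*(12/2)^2 = 113.097 mm^2
E = 0.5*m*v^2 = 0.5*0.029*435^2 = 2743.76 J
depth = E/(sigma*A) = 2743.76 J / (1500 MPa * 113.097 mm^2) = 2743.76/(1500 * 113.097) m = 0.0161735 m ≈ 16.17 mm

16.17 mm


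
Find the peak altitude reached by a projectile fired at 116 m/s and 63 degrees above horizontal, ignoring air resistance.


H = (v0*sin(theta))^2 / (2g) = (116*sin(63°))^2 / (2*9.81) = 544.5 m

544.5 m


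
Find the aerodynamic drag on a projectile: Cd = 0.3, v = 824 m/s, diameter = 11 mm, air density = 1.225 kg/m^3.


A = pi*(d/2)^2 = pi*(11/2000)^2 = 9.50332e-05 m^2
Fd = 0.5*Cd*rho*A*v^2 = 0.5*0.3*1.225*9.50332e-05*824^2 = 11.86 N

11.86 N


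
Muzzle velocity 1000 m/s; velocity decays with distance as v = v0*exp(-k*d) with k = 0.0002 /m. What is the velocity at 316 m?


v = v0*exp(-k*d) = 1000*exp(-0.0002*316) = 938.8 m/s

938.8 m/s


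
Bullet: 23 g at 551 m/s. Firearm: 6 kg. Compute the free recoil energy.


v_r = m_p*v_p/m_gun = 0.023*551/6 = 2.11217 m/s, E_r = 0.5*m_gun*v_r^2 = 0.5*6*2.11217^2 = 13.38 J

13.38 J


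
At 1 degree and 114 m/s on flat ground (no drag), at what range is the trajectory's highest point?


R = v0^2*sin(2*theta)/g = 114^2*sin(2*1°)/9.81 = 46.2338 m
apex_dist = R/2 = 46.2338/2 = 23.12 m

23.12 m


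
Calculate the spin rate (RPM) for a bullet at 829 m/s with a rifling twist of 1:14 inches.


twist_m = 14*0.0254 = 0.3556 m
spin = v/twist = 829/0.3556 = 2331.271 rev/s
RPM = spin*60 = 2331.271*60 ≈ 139876 RPM

139876 RPM


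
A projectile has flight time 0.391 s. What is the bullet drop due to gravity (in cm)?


drop = 0.5*g*t^2 = 0.5*9.81*0.391^2 = 0.749881 m ≈ 74.99 cm

74.99 cm


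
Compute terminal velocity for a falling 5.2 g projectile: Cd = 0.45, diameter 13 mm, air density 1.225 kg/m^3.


A = pi*(d/2)^2 = pi*(13/2000)^2 = 1.32732e-04 m^2
vt = sqrt(2mg/(Cd*rho*A)) = sqrt(2*0.0052*9.81/(0.45 * 1.225 * 1.32732e-04)) = 37.34 m/s

37.34 m/s


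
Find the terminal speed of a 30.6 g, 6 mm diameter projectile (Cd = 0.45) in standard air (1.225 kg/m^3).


A = pi*(d/2)^2 = pi*(6/2000)^2 = 2.82743e-05 m^2
vt = sqrt(2mg/(Cd*rho*A)) = sqrt(2*0.0306*9.81/(0.45 * 1.225 * 2.82743e-05)) = 196.3 m/s

196.3 m/s


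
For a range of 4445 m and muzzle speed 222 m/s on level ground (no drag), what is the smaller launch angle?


sin(2*theta) = R*g/v0^2 = 4445*9.81/222^2 = 0.884779, theta = arcsin(0.884779)/2 = 31.11°

31.11 degrees


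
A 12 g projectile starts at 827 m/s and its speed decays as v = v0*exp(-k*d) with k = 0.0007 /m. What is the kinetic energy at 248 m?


v = v0*exp(-k*d) = 827*exp(-0.0007*248) = 695.204 m/s
E = 0.5*m*v^2 = 0.5*0.012*695.204^2 = 2900 J

2900 J


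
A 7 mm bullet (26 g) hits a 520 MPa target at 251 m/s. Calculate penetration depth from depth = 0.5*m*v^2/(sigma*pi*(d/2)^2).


A = pi*(d/2)^2 = pi*(7/2)^2 = 38.4845 mm^2
E = 0.5*m*v^2 = 0.5*0.026*251^2 = 819.013 J
depth = E/(sigma*A) = 819.013 J / (520 MPa * 38.4845 mm^2) = 819.013/(520 * 38.4845) m = 0.0409262 m ≈ 40.93 mm

40.93 mm


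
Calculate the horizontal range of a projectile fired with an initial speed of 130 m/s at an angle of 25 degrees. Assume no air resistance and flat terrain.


R = v0^2 * sin(2*theta) / g = 130^2 * sin(2*25°) / 9.81 = 1320 m

1320 m


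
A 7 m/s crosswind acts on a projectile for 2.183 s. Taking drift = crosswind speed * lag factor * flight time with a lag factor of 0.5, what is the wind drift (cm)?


drift = v_wind * lag * t = 7 * 0.5 * 2.183 = 7.6405 m ≈ 764 cm

764 cm


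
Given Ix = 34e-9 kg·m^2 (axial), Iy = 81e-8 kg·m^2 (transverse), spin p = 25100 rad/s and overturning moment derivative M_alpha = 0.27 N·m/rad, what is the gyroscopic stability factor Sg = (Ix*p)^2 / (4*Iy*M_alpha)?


Sg = Ix^2 * p^2 / (4 * Iy * M_alpha) = (34e-9)^2 * 25100^2 / (4 * 81e-8 * 0.27) = 0.8325

0.8325


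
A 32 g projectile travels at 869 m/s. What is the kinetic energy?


E = 0.5*m*v^2 = 0.5*0.032*869^2 = 12083 J

12083 J


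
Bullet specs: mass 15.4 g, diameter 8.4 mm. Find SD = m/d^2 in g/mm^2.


SD = m/d^2 = 15.4/8.4^2 = 0.2183 g/mm^2

0.2183 g/mm^2


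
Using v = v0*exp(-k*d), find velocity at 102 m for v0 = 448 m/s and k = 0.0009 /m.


v = v0*exp(-k*d) = 448*exp(-0.0009*102) = 408.7 m/s

408.7 m/s


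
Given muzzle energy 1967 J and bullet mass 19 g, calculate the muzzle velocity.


v = sqrt(2*E/m) = sqrt(2*1967/0.019) = 455 m/s

455 m/s


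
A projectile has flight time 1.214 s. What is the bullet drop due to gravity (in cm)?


drop = 0.5*g*t^2 = 0.5*9.81*1.214^2 = 7.22897 m ≈ 722.9 cm

722.9 cm


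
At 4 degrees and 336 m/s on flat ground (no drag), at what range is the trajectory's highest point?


R = v0^2*sin(2*theta)/g = 336^2*sin(2*4°)/9.81 = 1601.64 m
apex_dist = R/2 = 1601.64/2 = 800.8 m

800.8 m


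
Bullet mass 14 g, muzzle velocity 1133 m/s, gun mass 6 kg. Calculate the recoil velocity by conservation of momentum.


v_recoil = m_p * v_p / m_gun = 0.014 * 1133 / 6 = 2.644 m/s

2.644 m/s


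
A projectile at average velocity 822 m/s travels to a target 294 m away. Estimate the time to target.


t = d/v = 294/822 = 0.3577 s

0.3577 s


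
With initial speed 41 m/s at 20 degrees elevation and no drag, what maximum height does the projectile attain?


H = (v0*sin(theta))^2 / (2g) = (41*sin(20°))^2 / (2*9.81) = 10.02 m

10.02 m


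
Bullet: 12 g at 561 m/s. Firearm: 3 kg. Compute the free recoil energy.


v_r = m_p*v_p/m_gun = 0.012*561/3 = 2.244 m/s, E_r = 0.5*m_gun*v_r^2 = 0.5*3*2.244^2 = 7.553 J

7.553 J


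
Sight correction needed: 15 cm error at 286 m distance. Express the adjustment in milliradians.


1 mrad subtends 1 cm per 10 m of range, so adj = error_cm / (dist_m / 10) = 15 / (286/10) = 0.5245 mrad

0.5245 mrad


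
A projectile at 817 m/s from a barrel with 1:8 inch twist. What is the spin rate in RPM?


twist_m = 8*0.0254 = 0.2032 m
spin = v/twist = 817/0.2032 = 4020.669 rev/s
RPM = spin*60 = 4020.669*60 ≈ 241240 RPM

241240 RPM


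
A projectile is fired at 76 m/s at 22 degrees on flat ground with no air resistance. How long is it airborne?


T = 2*v0*sin(theta)/g = 2*76*sin(22°)/9.81 = 5.804 s

5.804 s


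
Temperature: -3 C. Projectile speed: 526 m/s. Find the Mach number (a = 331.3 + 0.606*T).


a = 331.3 + 0.606*(-3) = 329.482 m/s
M = v/a = 526/329.482 = 1.596

1.596


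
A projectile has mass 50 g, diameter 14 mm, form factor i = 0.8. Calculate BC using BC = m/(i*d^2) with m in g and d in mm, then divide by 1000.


BC = m/(i*d^2*1000) = 50/(0.8 * 14^2 * 1000) = 0.0003189

0.0003189


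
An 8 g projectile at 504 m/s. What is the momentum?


p = m*v = 0.008*504 = 4.032 kg·m/s

4.032 kg·m/s


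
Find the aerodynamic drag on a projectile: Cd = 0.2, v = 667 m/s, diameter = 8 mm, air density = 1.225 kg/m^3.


A = pi*(d/2)^2 = pi*(8/2000)^2 = 5.02655e-05 m^2
Fd = 0.5*Cd*rho*A*v^2 = 0.5*0.2*1.225*5.02655e-05*667^2 = 2.739 N

2.739 N


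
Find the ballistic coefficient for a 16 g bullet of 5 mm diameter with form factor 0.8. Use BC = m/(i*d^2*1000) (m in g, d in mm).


BC = m/(i*d^2*1000) = 16/(0.8 * 5^2 * 1000) = 0.0008

0.0008


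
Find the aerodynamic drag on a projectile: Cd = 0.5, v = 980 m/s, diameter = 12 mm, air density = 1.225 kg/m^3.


A = pi*(d/2)^2 = pi*(12/2000)^2 = 1.13097e-04 m^2
Fd = 0.5*Cd*rho*A*v^2 = 0.5*0.5*1.225*1.13097e-04*980^2 = 33.26 N

33.26 N


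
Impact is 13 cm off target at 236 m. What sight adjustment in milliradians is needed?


1 mrad subtends 1 cm per 10 m of range, so adj = error_cm / (dist_m / 10) = 13 / (236/10) = 0.5508 mrad

0.5508 mrad


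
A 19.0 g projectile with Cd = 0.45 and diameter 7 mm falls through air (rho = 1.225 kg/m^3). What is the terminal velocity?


A = pi*(d/2)^2 = pi*(7/2000)^2 = 3.84845e-05 m^2
vt = sqrt(2mg/(Cd*rho*A)) = sqrt(2*0.019*9.81/(0.45 * 1.225 * 3.84845e-05)) = 132.6 m/s

132.6 m/s


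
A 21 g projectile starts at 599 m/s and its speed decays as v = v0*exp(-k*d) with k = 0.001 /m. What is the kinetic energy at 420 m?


v = v0*exp(-k*d) = 599*exp(-0.001*420) = 393.571 m/s
E = 0.5*m*v^2 = 0.5*0.021*393.571^2 = 1626 J

1626 J


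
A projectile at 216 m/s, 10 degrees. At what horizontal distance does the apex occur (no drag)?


R = v0^2*sin(2*theta)/g = 216^2*sin(2*10°)/9.81 = 1626.64 m
apex_dist = R/2 = 1626.64/2 = 813.3 m

813.3 m


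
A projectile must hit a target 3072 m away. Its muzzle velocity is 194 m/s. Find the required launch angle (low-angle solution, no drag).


sin(2*theta) = R*g/v0^2 = 3072*9.81/194^2 = 0.800731, theta = arcsin(0.800731)/2 = 26.6°

26.6 degrees


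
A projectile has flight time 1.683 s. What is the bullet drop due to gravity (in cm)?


drop = 0.5*g*t^2 = 0.5*9.81*1.683^2 = 13.8934 m ≈ 1389 cm

1389 cm


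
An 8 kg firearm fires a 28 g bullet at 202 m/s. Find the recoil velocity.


v_recoil = m_p * v_p / m_gun = 0.028 * 202 / 8 = 0.707 m/s

0.707 m/s


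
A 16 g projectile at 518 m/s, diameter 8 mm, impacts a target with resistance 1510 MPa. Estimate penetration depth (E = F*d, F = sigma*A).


A = pi*(d/2)^2 = pi*(8/2)^2 = 50.2655 mm^2
E = 0.5*m*v^2 = 0.5*0.016*518^2 = 2146.59 J
depth = E/(sigma*A) = 2146.59 J / (1510 MPa * 50.2655 mm^2) = 2146.59/(1510 * 50.2655) m = 0.0282815 m ≈ 28.28 mm

28.28 mm


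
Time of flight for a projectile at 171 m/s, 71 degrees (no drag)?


T = 2*v0*sin(theta)/g = 2*171*sin(71°)/9.81 = 32.96 s

32.96 s


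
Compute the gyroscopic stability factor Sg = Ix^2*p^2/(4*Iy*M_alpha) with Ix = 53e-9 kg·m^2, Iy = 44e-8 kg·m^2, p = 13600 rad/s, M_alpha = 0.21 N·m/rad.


Sg = Ix^2 * p^2 / (4 * Iy * M_alpha) = (53e-9)^2 * 13600^2 / (4 * 44e-8 * 0.21) = 1.406

1.406


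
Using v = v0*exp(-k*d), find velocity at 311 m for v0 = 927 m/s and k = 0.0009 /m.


v = v0*exp(-k*d) = 927*exp(-0.0009*311) = 700.7 m/s

700.7 m/s


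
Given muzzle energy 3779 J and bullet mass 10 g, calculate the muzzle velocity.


v = sqrt(2*E/m) = sqrt(2*3779/0.01) = 869.4 m/s

869.4 m/s


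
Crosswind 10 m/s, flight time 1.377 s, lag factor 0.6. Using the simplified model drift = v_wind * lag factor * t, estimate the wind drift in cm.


drift = v_wind * lag * t = 10 * 0.6 * 1.377 = 8.262 m ≈ 826.2 cm

826.2 cm


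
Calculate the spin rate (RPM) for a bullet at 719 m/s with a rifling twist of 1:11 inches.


twist_m = 11*0.0254 = 0.2794 m
spin = v/twist = 719/0.2794 = 2573.372 rev/s
RPM = spin*60 = 2573.372*60 ≈ 154402 RPM

154402 RPM


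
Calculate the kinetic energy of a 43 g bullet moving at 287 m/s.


E = 0.5*m*v^2 = 0.5*0.043*287^2 = 1771 J

1771 J


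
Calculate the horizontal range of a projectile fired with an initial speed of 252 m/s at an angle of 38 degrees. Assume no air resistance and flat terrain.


R = v0^2 * sin(2*theta) / g = 252^2 * sin(2*38°) / 9.81 = 6281 m

6281 m


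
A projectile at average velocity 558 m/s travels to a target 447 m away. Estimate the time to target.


t = d/v = 447/558 = 0.8011 s

0.8011 s


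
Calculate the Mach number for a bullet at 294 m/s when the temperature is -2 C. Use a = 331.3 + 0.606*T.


a = 331.3 + 0.606*(-2) = 330.088 m/s
M = v/a = 294/330.088 = 0.8907

0.8907


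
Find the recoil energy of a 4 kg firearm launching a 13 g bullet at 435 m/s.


v_r = m_p*v_p/m_gun = 0.013*435/4 = 1.41375 m/s, E_r = 0.5*m_gun*v_r^2 = 0.5*4*1.41375^2 = 3.997 J

3.997 J


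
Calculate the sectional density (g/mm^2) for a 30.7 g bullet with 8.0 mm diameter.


SD = m/d^2 = 30.7/8.0^2 = 0.4797 g/mm^2

0.4797 g/mm^2


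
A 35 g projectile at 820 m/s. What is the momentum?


p = m*v = 0.035*820 = 28.7 kg·m/s

28.7 kg·m/s


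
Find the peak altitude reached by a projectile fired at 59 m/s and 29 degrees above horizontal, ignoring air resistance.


H = (v0*sin(theta))^2 / (2g) = (59*sin(29°))^2 / (2*9.81) = 41.7 m

41.7 m


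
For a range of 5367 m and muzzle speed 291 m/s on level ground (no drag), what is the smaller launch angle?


sin(2*theta) = R*g/v0^2 = 5367*9.81/291^2 = 0.621748, theta = arcsin(0.621748)/2 = 19.22°

19.22 degrees


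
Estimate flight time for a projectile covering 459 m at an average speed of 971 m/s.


t = d/v = 459/971 = 0.4727 s

0.4727 s


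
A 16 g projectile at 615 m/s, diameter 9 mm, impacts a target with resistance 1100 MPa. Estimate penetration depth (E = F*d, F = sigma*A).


A = pi*(d/2)^2 = pi*(9/2)^2 = 63.6173 mm^2
E = 0.5*m*v^2 = 0.5*0.016*615^2 = 3025.8 J
depth = E/(sigma*A) = 3025.8 J / (1100 MPa * 63.6173 mm^2) = 3025.8/(1100 * 63.6173) m = 0.0432387 m ≈ 43.24 mm

43.24 mm


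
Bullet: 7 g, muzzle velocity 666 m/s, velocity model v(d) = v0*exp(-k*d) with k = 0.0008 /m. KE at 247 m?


v = v0*exp(-k*d) = 666*exp(-0.0008*247) = 546.585 m/s
E = 0.5*m*v^2 = 0.5*0.007*546.585^2 = 1046 J

1046 J


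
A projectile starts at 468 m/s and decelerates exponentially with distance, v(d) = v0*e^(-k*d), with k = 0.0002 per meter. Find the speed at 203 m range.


v = v0*exp(-k*d) = 468*exp(-0.0002*203) = 449.4 m/s

449.4 m/s


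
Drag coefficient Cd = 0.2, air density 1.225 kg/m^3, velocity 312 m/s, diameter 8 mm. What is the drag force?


A = pi*(d/2)^2 = pi*(8/2000)^2 = 5.02655e-05 m^2
Fd = 0.5*Cd*rho*A*v^2 = 0.5*0.2*1.225*5.02655e-05*312^2 = 0.5994 N

0.5994 N


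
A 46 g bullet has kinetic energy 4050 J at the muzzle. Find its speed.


v = sqrt(2*E/m) = sqrt(2*4050/0.046) = 419.6 m/s

419.6 m/s


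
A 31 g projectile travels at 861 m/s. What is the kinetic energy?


E = 0.5*m*v^2 = 0.5*0.031*861^2 = 11490 J

11490 J


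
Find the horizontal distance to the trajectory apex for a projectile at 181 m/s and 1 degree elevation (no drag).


R = v0^2*sin(2*theta)/g = 181^2*sin(2*1°)/9.81 = 116.549 m
apex_dist = R/2 = 116.549/2 = 58.27 m

58.27 m


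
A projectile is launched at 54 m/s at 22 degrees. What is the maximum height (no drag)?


H = (v0*sin(theta))^2 / (2g) = (54*sin(22°))^2 / (2*9.81) = 20.86 m

20.86 m


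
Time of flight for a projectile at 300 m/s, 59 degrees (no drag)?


T = 2*v0*sin(theta)/g = 2*300*sin(59°)/9.81 = 52.43 s

52.43 s


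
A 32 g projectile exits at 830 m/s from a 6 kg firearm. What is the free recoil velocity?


v_recoil = m_p * v_p / m_gun = 0.032 * 830 / 6 = 4.427 m/s

4.427 m/s


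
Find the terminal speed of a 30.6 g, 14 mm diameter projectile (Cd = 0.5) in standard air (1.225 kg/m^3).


A = pi*(d/2)^2 = pi*(14/2000)^2 = 1.53938e-04 m^2
vt = sqrt(2mg/(Cd*rho*A)) = sqrt(2*0.0306*9.81/(0.5 * 1.225 * 1.53938e-04)) = 79.8 m/s

79.8 m/s


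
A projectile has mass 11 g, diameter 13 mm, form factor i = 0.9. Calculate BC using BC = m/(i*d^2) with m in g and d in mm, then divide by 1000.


BC = m/(i*d^2*1000) = 11/(0.9 * 13^2 * 1000) = 7.232e-05

7.232e-05


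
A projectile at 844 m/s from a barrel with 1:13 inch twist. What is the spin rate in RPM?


twist_m = 13*0.0254 = 0.3302 m
spin = v/twist = 844/0.3302 = 2556.027 rev/s
RPM = spin*60 = 2556.027*60 ≈ 153362 RPM

153362 RPM


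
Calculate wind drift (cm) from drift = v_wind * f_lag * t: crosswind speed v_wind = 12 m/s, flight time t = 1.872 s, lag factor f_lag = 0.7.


drift = v_wind * lag * t = 12 * 0.7 * 1.872 = 15.7248 m ≈ 1572 cm

1572 cm


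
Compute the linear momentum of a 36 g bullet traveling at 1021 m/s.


p = m*v = 0.036*1021 = 36.76 kg·m/s

36.76 kg·m/s


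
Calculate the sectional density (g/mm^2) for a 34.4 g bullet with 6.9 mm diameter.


SD = m/d^2 = 34.4/6.9^2 = 0.7225 g/mm^2

0.7225 g/mm^2


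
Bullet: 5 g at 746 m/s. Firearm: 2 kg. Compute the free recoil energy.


v_r = m_p*v_p/m_gun = 0.005*746/2 = 1.865 m/s, E_r = 0.5*m_gun*v_r^2 = 0.5*2*1.865^2 = 3.478 J

3.478 J


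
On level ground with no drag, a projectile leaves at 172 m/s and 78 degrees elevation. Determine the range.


R = v0^2 * sin(2*theta) / g = 172^2 * sin(2*78°) / 9.81 = 1227 m

1227 m


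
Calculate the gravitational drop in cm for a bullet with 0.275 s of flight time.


drop = 0.5*g*t^2 = 0.5*9.81*0.275^2 = 0.370941 m ≈ 37.09 cm

37.09 cm


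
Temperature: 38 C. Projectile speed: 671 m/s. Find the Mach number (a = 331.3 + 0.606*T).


a = 331.3 + 0.606*(38) = 354.328 m/s
M = v/a = 671/354.328 = 1.894

1.894


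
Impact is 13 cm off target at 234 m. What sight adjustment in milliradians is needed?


1 mrad subtends 1 cm per 10 m of range, so adj = error_cm / (dist_m / 10) = 13 / (234/10) = 0.5556 mrad

0.5556 mrad


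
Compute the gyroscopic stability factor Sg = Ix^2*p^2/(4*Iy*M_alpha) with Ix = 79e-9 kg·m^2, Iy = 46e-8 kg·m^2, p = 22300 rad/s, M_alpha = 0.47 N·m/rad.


Sg = Ix^2 * p^2 / (4 * Iy * M_alpha) = (79e-9)^2 * 22300^2 / (4 * 46e-8 * 0.47) = 3.589

3.589


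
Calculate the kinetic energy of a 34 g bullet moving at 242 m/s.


E = 0.5*m*v^2 = 0.5*0.034*242^2 = 995.6 J

995.6 J


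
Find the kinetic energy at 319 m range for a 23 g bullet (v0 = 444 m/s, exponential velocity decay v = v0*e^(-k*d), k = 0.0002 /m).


v = v0*exp(-k*d) = 444*exp(-0.0002*319) = 416.558 m/s
E = 0.5*m*v^2 = 0.5*0.023*416.558^2 = 1995 J

1995 J


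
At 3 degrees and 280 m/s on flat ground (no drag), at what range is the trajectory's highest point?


R = v0^2*sin(2*theta)/g = 280^2*sin(2*3°)/9.81 = 835.375 m
apex_dist = R/2 = 835.375/2 = 417.7 m

417.7 m


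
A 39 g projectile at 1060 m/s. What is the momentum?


p = m*v = 0.039*1060 = 41.34 kg·m/s

41.34 kg·m/s


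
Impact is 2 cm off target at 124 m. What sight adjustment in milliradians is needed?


1 mrad subtends 1 cm per 10 m of range, so adj = error_cm / (dist_m / 10) = 2 / (124/10) = 0.1613 mrad

0.1613 mrad


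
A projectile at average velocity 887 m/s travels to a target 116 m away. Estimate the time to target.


t = d/v = 116/887 = 0.1308 s

0.1308 s


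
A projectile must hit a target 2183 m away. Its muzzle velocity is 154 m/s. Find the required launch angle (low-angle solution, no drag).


sin(2*theta) = R*g/v0^2 = 2183*9.81/154^2 = 0.902987, theta = arcsin(0.902987)/2 = 32.28°

32.28 degrees


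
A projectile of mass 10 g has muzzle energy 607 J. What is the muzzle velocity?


v = sqrt(2*E/m) = sqrt(2*607/0.01) = 348.4 m/s

348.4 m/s


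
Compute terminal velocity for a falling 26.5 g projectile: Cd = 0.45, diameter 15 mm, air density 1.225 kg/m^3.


A = pi*(d/2)^2 = pi*(15/2000)^2 = 1.76715e-04 m^2
vt = sqrt(2mg/(Cd*rho*A)) = sqrt(2*0.0265*9.81/(0.45 * 1.225 * 1.76715e-04)) = 73.06 m/s

73.06 m/s


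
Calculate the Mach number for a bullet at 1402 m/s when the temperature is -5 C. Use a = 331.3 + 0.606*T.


a = 331.3 + 0.606*(-5) = 328.27 m/s
M = v/a = 1402/328.27 = 4.271

4.271


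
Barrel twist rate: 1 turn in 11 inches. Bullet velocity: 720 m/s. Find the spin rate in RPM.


twist_m = 11*0.0254 = 0.2794 m
spin = v/twist = 720/0.2794 = 2576.951 rev/s
RPM = spin*60 = 2576.951*60 ≈ 154617 RPM

154617 RPM


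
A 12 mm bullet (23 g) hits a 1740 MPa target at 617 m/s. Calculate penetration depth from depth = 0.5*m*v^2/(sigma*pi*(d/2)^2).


A = pi*(d/2)^2 = pi*(12/2)^2 = 113.097 mm^2
E = 0.5*m*v^2 = 0.5*0.023*617^2 = 4377.92 J
depth = E/(sigma*A) = 4377.92 J / (1740 MPa * 113.097 mm^2) = 4377.92/(1740 * 113.097) m = 0.0222467 m ≈ 22.25 mm

22.25 mm


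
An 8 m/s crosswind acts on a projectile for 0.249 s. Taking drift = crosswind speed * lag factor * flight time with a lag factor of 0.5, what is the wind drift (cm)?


drift = v_wind * lag * t = 8 * 0.5 * 0.249 = 0.996 m ≈ 99.6 cm

99.6 cm


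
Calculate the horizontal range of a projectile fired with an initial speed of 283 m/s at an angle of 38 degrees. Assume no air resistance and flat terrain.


R = v0^2 * sin(2*theta) / g = 283^2 * sin(2*38°) / 9.81 = 7922 m

7922 m


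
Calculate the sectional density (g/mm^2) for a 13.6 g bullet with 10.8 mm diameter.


SD = m/d^2 = 13.6/10.8^2 = 0.1166 g/mm^2

0.1166 g/mm^2


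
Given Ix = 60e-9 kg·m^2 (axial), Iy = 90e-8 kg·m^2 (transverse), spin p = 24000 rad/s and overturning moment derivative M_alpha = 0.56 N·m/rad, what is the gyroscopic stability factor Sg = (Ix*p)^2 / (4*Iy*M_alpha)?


Sg = Ix^2 * p^2 / (4 * Iy * M_alpha) = (60e-9)^2 * 24000^2 / (4 * 90e-8 * 0.56) = 1.029

1.029


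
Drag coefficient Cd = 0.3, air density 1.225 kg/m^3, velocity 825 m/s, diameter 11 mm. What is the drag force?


A = pi*(d/2)^2 = pi*(11/2000)^2 = 9.50332e-05 m^2
Fd = 0.5*Cd*rho*A*v^2 = 0.5*0.3*1.225*9.50332e-05*825^2 = 11.89 N

11.89 N


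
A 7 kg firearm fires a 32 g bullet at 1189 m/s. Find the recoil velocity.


v_recoil = m_p * v_p / m_gun = 0.032 * 1189 / 7 = 5.435 m/s

5.435 m/s


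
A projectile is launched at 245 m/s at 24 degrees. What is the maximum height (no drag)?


H = (v0*sin(theta))^2 / (2g) = (245*sin(24°))^2 / (2*9.81) = 506.1 m

506.1 m


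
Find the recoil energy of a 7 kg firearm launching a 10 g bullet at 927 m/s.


v_r = m_p*v_p/m_gun = 0.01*927/7 = 1.32429 m/s, E_r = 0.5*m_gun*v_r^2 = 0.5*7*1.32429^2 = 6.138 J

6.138 J


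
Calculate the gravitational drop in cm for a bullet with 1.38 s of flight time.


drop = 0.5*g*t^2 = 0.5*9.81*1.38^2 = 9.34108 m ≈ 934.1 cm

934.1 cm


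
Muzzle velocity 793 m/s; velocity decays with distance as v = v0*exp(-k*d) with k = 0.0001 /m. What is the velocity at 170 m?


v = v0*exp(-k*d) = 793*exp(-0.0001*170) = 779.6 m/s

779.6 m/s


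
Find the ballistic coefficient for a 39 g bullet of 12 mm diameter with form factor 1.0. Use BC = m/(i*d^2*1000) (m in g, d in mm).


BC = m/(i*d^2*1000) = 39/(1.0 * 12^2 * 1000) = 0.0002708

0.0002708


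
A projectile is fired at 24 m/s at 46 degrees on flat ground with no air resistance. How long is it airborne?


T = 2*v0*sin(theta)/g = 2*24*sin(46°)/9.81 = 3.52 s

3.52 s


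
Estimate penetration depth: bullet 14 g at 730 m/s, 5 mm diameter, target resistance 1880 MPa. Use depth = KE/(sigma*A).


A = pi*(d/2)^2 = pi*(5/2)^2 = 19.635 mm^2
E = 0.5*m*v^2 = 0.5*0.014*730^2 = 3730.3 J
depth = E/(sigma*A) = 3730.3 J / (1880 MPa * 19.635 mm^2) = 3730.3/(1880 * 19.635) m = 0.101055 m ≈ 101.1 mm

101.1 mm


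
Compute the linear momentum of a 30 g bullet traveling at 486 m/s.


p = m*v = 0.03*486 = 14.58 kg·m/s

14.58 kg·m/s


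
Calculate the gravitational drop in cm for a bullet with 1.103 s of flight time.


drop = 0.5*g*t^2 = 0.5*9.81*1.103^2 = 5.96747 m ≈ 596.7 cm

596.7 cm


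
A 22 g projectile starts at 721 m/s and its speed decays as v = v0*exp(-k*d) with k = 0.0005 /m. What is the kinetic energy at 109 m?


v = v0*exp(-k*d) = 721*exp(-0.0005*109) = 682.757 m/s
E = 0.5*m*v^2 = 0.5*0.022*682.757^2 = 5128 J

5128 J


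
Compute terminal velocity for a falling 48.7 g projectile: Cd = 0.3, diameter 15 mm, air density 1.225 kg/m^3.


A = pi*(d/2)^2 = pi*(15/2000)^2 = 1.76715e-04 m^2
vt = sqrt(2mg/(Cd*rho*A)) = sqrt(2*0.0487*9.81/(0.3 * 1.225 * 1.76715e-04)) = 121.3 m/s

121.3 m/s


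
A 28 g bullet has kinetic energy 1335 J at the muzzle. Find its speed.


v = sqrt(2*E/m) = sqrt(2*1335/0.028) = 308.8 m/s

308.8 m/s


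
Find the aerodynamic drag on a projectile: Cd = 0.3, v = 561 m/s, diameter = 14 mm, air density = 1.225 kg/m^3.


A = pi*(d/2)^2 = pi*(14/2000)^2 = 1.53938e-04 m^2
Fd = 0.5*Cd*rho*A*v^2 = 0.5*0.3*1.225*1.53938e-04*561^2 = 8.902 N

8.902 N


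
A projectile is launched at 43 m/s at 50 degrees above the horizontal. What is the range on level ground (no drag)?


R = v0^2 * sin(2*theta) / g = 43^2 * sin(2*50°) / 9.81 = 185.6 m

185.6 m


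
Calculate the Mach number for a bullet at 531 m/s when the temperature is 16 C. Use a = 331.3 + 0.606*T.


a = 331.3 + 0.606*(16) = 340.996 m/s
M = v/a = 531/340.996 = 1.557

1.557


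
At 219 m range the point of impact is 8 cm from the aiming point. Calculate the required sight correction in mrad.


1 mrad subtends 1 cm per 10 m of range, so adj = error_cm / (dist_m / 10) = 8 / (219/10) = 0.3653 mrad

0.3653 mrad


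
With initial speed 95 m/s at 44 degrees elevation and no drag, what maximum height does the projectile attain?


H = (v0*sin(theta))^2 / (2g) = (95*sin(44°))^2 / (2*9.81) = 222 m

222 m


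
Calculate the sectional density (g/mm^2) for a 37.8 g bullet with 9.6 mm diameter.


SD = m/d^2 = 37.8/9.6^2 = 0.4102 g/mm^2

0.4102 g/mm^2


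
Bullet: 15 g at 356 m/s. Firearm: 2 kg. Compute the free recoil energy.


v_r = m_p*v_p/m_gun = 0.015*356/2 = 2.67 m/s, E_r = 0.5*m_gun*v_r^2 = 0.5*2*2.67^2 = 7.129 J

7.129 J


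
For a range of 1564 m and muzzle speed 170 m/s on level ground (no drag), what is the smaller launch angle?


sin(2*theta) = R*g/v0^2 = 1564*9.81/170^2 = 0.530894, theta = arcsin(0.530894)/2 = 16.03°

16.03 degrees


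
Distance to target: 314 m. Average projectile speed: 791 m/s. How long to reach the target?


t = d/v = 314/791 = 0.397 s

0.397 s


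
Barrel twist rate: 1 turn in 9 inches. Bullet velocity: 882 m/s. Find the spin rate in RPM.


twist_m = 9*0.0254 = 0.2286 m
spin = v/twist = 882/0.2286 = 3858.268 rev/s
RPM = spin*60 = 3858.268*60 ≈ 231496 RPM

231496 RPM


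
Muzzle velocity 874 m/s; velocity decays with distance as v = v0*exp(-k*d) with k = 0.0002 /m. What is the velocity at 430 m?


v = v0*exp(-k*d) = 874*exp(-0.0002*430) = 802 m/s

802 m/s


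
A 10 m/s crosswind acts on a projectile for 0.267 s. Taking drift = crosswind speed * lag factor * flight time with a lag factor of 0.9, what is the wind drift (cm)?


drift = v_wind * lag * t = 10 * 0.9 * 0.267 = 2.403 m ≈ 240.3 cm

240.3 cm


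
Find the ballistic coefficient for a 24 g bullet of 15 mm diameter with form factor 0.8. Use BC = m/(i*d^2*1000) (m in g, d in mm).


BC = m/(i*d^2*1000) = 24/(0.8 * 15^2 * 1000) = 0.0001333

0.0001333


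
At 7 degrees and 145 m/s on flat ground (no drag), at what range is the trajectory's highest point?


R = v0^2*sin(2*theta)/g = 145^2*sin(2*7°)/9.81 = 518.492 m
apex_dist = R/2 = 518.492/2 = 259.2 m

259.2 m


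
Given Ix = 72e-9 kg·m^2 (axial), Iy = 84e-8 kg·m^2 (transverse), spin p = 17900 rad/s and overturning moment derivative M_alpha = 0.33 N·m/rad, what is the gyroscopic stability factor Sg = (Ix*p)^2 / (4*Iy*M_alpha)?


Sg = Ix^2 * p^2 / (4 * Iy * M_alpha) = (72e-9)^2 * 17900^2 / (4 * 84e-8 * 0.33) = 1.498

1.498


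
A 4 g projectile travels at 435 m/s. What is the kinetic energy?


E = 0.5*m*v^2 = 0.5*0.004*435^2 = 378.4 J

378.4 J


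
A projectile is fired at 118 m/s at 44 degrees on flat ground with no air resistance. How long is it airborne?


T = 2*v0*sin(theta)/g = 2*118*sin(44°)/9.81 = 16.71 s

16.71 s


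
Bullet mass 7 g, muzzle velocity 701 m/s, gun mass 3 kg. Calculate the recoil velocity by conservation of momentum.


v_recoil = m_p * v_p / m_gun = 0.007 * 701 / 3 = 1.636 m/s

1.636 m/s


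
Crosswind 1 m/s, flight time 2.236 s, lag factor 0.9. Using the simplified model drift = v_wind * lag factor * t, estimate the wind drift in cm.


drift = v_wind * lag * t = 1 * 0.9 * 2.236 = 2.0124 m ≈ 201.2 cm

201.2 cm


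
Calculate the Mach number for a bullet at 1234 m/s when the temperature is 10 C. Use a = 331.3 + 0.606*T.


a = 331.3 + 0.606*(10) = 337.36 m/s
M = v/a = 1234/337.36 = 3.658

3.658


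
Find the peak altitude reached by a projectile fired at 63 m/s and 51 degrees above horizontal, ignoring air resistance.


H = (v0*sin(theta))^2 / (2g) = (63*sin(51°))^2 / (2*9.81) = 122.2 m

122.2 m


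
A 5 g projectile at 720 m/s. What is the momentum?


p = m*v = 0.005*720 = 3.6 kg·m/s

3.6 kg·m/s


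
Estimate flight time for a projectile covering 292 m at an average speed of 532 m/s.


t = d/v = 292/532 = 0.5489 s

0.5489 s


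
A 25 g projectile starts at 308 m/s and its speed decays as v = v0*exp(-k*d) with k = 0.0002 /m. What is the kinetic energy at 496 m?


v = v0*exp(-k*d) = 308*exp(-0.0002*496) = 278.913 m/s
E = 0.5*m*v^2 = 0.5*0.025*278.913^2 = 972.4 J

972.4 J


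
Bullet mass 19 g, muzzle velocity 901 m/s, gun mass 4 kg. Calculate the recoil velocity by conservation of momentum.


v_recoil = m_p * v_p / m_gun = 0.019 * 901 / 4 = 4.28 m/s

4.28 m/s


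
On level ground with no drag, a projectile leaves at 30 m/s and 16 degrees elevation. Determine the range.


R = v0^2 * sin(2*theta) / g = 30^2 * sin(2*16°) / 9.81 = 48.62 m

48.62 m


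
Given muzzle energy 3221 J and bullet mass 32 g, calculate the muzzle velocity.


v = sqrt(2*E/m) = sqrt(2*3221/0.032) = 448.7 m/s

448.7 m/s


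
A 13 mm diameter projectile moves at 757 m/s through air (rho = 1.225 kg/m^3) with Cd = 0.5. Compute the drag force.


A = pi*(d/2)^2 = pi*(13/2000)^2 = 1.32732e-04 m^2
Fd = 0.5*Cd*rho*A*v^2 = 0.5*0.5*1.225*1.32732e-04*757^2 = 23.29 N

23.29 N


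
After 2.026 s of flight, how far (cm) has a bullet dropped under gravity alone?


drop = 0.5*g*t^2 = 0.5*9.81*2.026^2 = 20.1334 m ≈ 2013 cm

2013 cm


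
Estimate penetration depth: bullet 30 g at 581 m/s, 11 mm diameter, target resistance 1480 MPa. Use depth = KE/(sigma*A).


A = pi*(d/2)^2 = pi*(11/2)^2 = 95.0332 mm^2
E = 0.5*m*v^2 = 0.5*0.03*581^2 = 5063.41 J
depth = E/(sigma*A) = 5063.41 J / (1480 MPa * 95.0332 mm^2) = 5063.41/(1480 * 95.0332) m = 0.0360003 m ≈ 36 mm

36 mm


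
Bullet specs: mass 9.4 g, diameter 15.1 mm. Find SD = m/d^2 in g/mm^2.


SD = m/d^2 = 9.4/15.1^2 = 0.04123 g/mm^2

0.04123 g/mm^2


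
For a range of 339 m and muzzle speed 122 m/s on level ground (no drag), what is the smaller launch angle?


sin(2*theta) = R*g/v0^2 = 339*9.81/122^2 = 0.223434, theta = arcsin(0.223434)/2 = 6.455°

6.455 degrees


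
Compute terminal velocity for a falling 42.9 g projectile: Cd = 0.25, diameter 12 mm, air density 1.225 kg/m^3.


A = pi*(d/2)^2 = pi*(12/2000)^2 = 1.13097e-04 m^2
vt = sqrt(2mg/(Cd*rho*A)) = sqrt(2*0.0429*9.81/(0.25 * 1.225 * 1.13097e-04)) = 155.9 m/s

155.9 m/s


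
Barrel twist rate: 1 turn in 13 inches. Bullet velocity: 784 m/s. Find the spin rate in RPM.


twist_m = 13*0.0254 = 0.3302 m
spin = v/twist = 784/0.3302 = 2374.319 rev/s
RPM = spin*60 = 2374.319*60 ≈ 142459 RPM

142459 RPM


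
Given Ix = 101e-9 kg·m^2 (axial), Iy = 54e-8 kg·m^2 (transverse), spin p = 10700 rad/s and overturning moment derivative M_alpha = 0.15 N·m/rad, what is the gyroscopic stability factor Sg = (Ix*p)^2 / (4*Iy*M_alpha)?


Sg = Ix^2 * p^2 / (4 * Iy * M_alpha) = (101e-9)^2 * 10700^2 / (4 * 54e-8 * 0.15) = 3.605

3.605


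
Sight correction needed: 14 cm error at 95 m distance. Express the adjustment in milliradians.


1 mrad subtends 1 cm per 10 m of range, so adj = error_cm / (dist_m / 10) = 14 / (95/10) = 1.474 mrad

1.474 mrad


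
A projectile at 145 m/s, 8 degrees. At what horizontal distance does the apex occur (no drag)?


R = v0^2*sin(2*theta)/g = 145^2*sin(2*8°)/9.81 = 590.752 m
apex_dist = R/2 = 590.752/2 = 295.4 m

295.4 m


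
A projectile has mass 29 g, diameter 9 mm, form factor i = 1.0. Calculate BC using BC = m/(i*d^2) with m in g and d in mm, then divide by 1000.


BC = m/(i*d^2*1000) = 29/(1.0 * 9^2 * 1000) = 0.000358

0.000358


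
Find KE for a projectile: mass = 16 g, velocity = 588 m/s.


E = 0.5*m*v^2 = 0.5*0.016*588^2 = 2766 J

2766 J


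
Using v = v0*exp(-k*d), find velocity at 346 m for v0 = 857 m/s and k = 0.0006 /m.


v = v0*exp(-k*d) = 857*exp(-0.0006*346) = 696.3 m/s

696.3 m/s


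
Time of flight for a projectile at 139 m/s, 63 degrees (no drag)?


T = 2*v0*sin(theta)/g = 2*139*sin(63°)/9.81 = 25.25 s

25.25 s


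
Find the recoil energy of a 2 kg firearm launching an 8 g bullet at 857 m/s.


v_r = m_p*v_p/m_gun = 0.008*857/2 = 3.428 m/s, E_r = 0.5*m_gun*v_r^2 = 0.5*2*3.428^2 = 11.75 J

11.75 J


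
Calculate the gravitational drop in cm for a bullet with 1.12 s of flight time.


drop = 0.5*g*t^2 = 0.5*9.81*1.12^2 = 6.15283 m ≈ 615.3 cm

615.3 cm


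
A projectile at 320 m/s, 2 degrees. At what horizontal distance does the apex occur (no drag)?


R = v0^2*sin(2*theta)/g = 320^2*sin(2*2°)/9.81 = 728.141 m
apex_dist = R/2 = 728.141/2 = 364.1 m

364.1 m


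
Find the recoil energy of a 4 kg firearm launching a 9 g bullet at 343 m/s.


v_r = m_p*v_p/m_gun = 0.009*343/4 = 0.77175 m/s, E_r = 0.5*m_gun*v_r^2 = 0.5*4*0.77175^2 = 1.191 J

1.191 J


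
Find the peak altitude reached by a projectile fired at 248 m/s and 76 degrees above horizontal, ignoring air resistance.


H = (v0*sin(theta))^2 / (2g) = (248*sin(76°))^2 / (2*9.81) = 2951 m

2951 m


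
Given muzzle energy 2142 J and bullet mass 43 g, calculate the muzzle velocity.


v = sqrt(2*E/m) = sqrt(2*2142/0.043) = 315.6 m/s

315.6 m/s


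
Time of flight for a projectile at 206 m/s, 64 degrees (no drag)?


T = 2*v0*sin(theta)/g = 2*206*sin(64°)/9.81 = 37.75 s

37.75 s


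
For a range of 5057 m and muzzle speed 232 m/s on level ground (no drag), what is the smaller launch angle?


sin(2*theta) = R*g/v0^2 = 5057*9.81/232^2 = 0.921692, theta = arcsin(0.921692)/2 = 33.59°

33.59 degrees


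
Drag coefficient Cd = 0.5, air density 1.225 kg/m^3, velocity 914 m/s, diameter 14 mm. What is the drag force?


A = pi*(d/2)^2 = pi*(14/2000)^2 = 1.53938e-04 m^2
Fd = 0.5*Cd*rho*A*v^2 = 0.5*0.5*1.225*1.53938e-04*914^2 = 39.38 N

39.38 N


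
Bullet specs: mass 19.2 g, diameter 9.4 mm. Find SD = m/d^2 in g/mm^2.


SD = m/d^2 = 19.2/9.4^2 = 0.2173 g/mm^2

0.2173 g/mm^2


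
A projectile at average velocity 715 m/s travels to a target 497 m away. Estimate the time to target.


t = d/v = 497/715 = 0.6951 s

0.6951 s


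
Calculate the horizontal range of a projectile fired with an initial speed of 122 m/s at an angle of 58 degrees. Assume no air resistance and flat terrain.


R = v0^2 * sin(2*theta) / g = 122^2 * sin(2*58°) / 9.81 = 1364 m

1364 m


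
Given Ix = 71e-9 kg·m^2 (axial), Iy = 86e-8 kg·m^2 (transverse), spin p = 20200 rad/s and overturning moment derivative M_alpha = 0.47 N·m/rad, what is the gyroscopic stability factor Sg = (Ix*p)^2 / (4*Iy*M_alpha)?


Sg = Ix^2 * p^2 / (4 * Iy * M_alpha) = (71e-9)^2 * 20200^2 / (4 * 86e-8 * 0.47) = 1.272

1.272


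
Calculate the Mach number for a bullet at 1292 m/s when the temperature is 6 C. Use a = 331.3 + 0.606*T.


a = 331.3 + 0.606*(6) = 334.936 m/s
M = v/a = 1292/334.936 = 3.857

3.857


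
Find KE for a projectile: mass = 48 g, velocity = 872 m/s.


E = 0.5*m*v^2 = 0.5*0.048*872^2 = 18249 J

18249 J


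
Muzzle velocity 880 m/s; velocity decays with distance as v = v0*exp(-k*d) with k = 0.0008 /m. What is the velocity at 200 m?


v = v0*exp(-k*d) = 880*exp(-0.0008*200) = 749.9 m/s

749.9 m/s


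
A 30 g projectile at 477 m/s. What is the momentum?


p = m*v = 0.03*477 = 14.31 kg·m/s

14.31 kg·m/s


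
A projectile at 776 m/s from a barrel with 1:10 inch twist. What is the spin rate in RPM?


twist_m = 10*0.0254 = 0.254 m
spin = v/twist = 776/0.254 = 3055.118 rev/s
RPM = spin*60 = 3055.118*60 ≈ 183307 RPM

183307 RPM


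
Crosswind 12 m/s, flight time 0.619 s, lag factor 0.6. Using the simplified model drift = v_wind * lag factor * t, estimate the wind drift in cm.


drift = v_wind * lag * t = 12 * 0.6 * 0.619 = 4.4568 m ≈ 445.7 cm

445.7 cm


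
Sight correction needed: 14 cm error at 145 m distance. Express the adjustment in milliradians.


1 mrad subtends 1 cm per 10 m of range, so adj = error_cm / (dist_m / 10) = 14 / (145/10) = 0.9655 mrad

0.9655 mrad


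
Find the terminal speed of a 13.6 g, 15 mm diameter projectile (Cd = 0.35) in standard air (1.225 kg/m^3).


A = pi*(d/2)^2 = pi*(15/2000)^2 = 1.76715e-04 m^2
vt = sqrt(2mg/(Cd*rho*A)) = sqrt(2*0.0136*9.81/(0.35 * 1.225 * 1.76715e-04)) = 59.34 m/s

59.34 m/s


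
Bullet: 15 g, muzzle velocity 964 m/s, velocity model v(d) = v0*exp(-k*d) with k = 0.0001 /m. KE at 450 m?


v = v0*exp(-k*d) = 964*exp(-0.0001*450) = 921.582 m/s
E = 0.5*m*v^2 = 0.5*0.015*921.582^2 = 6370 J

6370 J


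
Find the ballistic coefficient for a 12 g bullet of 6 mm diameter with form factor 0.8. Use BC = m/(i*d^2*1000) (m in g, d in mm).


BC = m/(i*d^2*1000) = 12/(0.8 * 6^2 * 1000) = 0.0004167

0.0004167


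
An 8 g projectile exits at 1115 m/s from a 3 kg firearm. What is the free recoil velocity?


v_recoil = m_p * v_p / m_gun = 0.008 * 1115 / 3 = 2.973 m/s

2.973 m/s


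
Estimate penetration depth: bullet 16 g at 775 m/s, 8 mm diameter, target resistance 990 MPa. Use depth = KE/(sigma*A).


A = pi*(d/2)^2 = pi*(8/2)^2 = 50.2655 mm^2
E = 0.5*m*v^2 = 0.5*0.016*775^2 = 4805 J
depth = E/(sigma*A) = 4805 J / (990 MPa * 50.2655 mm^2) = 4805/(990 * 50.2655) m = 0.096558 m ≈ 96.56 mm

96.56 mm


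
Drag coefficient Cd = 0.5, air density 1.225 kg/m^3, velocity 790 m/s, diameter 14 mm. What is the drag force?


A = pi*(d/2)^2 = pi*(14/2000)^2 = 1.53938e-04 m^2
Fd = 0.5*Cd*rho*A*v^2 = 0.5*0.5*1.225*1.53938e-04*790^2 = 29.42 N

29.42 N


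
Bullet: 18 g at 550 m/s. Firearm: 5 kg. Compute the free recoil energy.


v_r = m_p*v_p/m_gun = 0.018*550/5 = 1.98 m/s, E_r = 0.5*m_gun*v_r^2 = 0.5*5*1.98^2 = 9.801 J

9.801 J


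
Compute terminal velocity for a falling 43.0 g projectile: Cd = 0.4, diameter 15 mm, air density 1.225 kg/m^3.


A = pi*(d/2)^2 = pi*(15/2000)^2 = 1.76715e-04 m^2
vt = sqrt(2mg/(Cd*rho*A)) = sqrt(2*0.043*9.81/(0.4 * 1.225 * 1.76715e-04)) = 98.71 m/s

98.71 m/s


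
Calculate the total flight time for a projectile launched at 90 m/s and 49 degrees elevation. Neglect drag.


T = 2*v0*sin(theta)/g = 2*90*sin(49°)/9.81 = 13.85 s

13.85 s


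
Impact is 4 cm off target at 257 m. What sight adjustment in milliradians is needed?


1 mrad subtends 1 cm per 10 m of range, so adj = error_cm / (dist_m / 10) = 4 / (257/10) = 0.1556 mrad

0.1556 mrad


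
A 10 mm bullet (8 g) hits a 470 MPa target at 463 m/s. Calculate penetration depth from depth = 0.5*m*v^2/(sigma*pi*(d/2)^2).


A = pi*(d/2)^2 = pi*(10/2)^2 = 78.5398 mm^2
E = 0.5*m*v^2 = 0.5*0.008*463^2 = 857.476 J
depth = E/(sigma*A) = 857.476 J / (470 MPa * 78.5398 mm^2) = 857.476/(470 * 78.5398) m = 0.0232292 m ≈ 23.23 mm

23.23 mm


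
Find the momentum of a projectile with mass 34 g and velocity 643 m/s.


p = m*v = 0.034*643 = 21.86 kg·m/s

21.86 kg·m/s
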